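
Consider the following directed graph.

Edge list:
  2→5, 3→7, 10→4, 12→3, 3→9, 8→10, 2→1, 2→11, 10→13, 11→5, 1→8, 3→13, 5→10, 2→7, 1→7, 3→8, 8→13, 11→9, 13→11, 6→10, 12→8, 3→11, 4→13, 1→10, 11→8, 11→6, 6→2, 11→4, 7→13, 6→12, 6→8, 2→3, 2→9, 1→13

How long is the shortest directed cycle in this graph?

3

For each vertex v, BFS finds the shortest path from v back to v.
The shortest such closed walk is 6 → 2 → 11 → 6, length 3.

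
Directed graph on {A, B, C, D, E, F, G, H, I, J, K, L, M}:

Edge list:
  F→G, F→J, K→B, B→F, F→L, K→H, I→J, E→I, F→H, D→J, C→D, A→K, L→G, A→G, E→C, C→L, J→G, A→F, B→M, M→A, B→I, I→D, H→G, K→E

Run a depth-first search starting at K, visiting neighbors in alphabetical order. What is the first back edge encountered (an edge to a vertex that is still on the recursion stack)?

DFS from K (visiting neighbors in alphabetical order); mark gray on enter, black on exit:
K gray
  B gray
    F gray
      G gray
      G black
      H gray
        H→G: G black — skip
      H black
      J gray
        J→G: G black — skip
      J black
      L gray
        L→G: G black — skip
      L black
    F black
    I gray
      D gray
        D→J: J black — skip
      D black
      I→J: J black — skip
    I black
    M gray
      A gray
        A→F: F black — skip
        A→G: G black — skip
        A→K: K is gray → back edge
First back edge: A → K.

A->K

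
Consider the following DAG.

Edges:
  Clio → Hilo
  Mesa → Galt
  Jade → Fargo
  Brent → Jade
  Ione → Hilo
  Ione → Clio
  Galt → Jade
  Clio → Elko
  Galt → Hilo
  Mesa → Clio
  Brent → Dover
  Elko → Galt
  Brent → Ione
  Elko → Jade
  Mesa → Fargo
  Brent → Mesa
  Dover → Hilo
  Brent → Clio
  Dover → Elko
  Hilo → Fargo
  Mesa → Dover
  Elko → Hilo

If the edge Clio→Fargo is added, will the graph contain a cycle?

No

Adding Clio→Fargo creates a cycle iff Fargo can already reach Clio.
Explore from Fargo: no path reaches Clio. The graph stays acyclic.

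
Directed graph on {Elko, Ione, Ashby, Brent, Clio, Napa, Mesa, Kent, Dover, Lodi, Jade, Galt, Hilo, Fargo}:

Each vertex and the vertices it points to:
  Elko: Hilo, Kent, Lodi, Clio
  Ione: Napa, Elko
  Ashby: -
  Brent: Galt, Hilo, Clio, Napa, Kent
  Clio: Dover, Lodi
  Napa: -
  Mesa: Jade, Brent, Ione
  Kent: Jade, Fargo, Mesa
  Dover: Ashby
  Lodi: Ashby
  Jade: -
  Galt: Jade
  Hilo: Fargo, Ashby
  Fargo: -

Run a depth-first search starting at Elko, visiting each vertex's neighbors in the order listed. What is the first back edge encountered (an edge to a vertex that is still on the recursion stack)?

DFS from Elko (visiting each vertex's neighbors in the order listed); mark gray on enter, black on exit:
Elko gray
  Hilo gray
    Fargo gray
    Fargo black
    Ashby gray
    Ashby black
  Hilo black
  Kent gray
    Jade gray
    Jade black
    Kent→Fargo: Fargo black — skip
    Mesa gray
      Mesa→Jade: Jade black — skip
      Brent gray
        Galt gray
          Galt→Jade: Jade black — skip
        Galt black
        Brent→Hilo: Hilo black — skip
        Clio gray
          Dover gray
            Dover→Ashby: Ashby black — skip
          Dover black
          Lodi gray
            Lodi→Ashby: Ashby black — skip
          Lodi black
        Clio black
        Napa gray
        Napa black
        Brent→Kent: Kent is gray → back edge
First back edge: Brent → Kent.

Brent->Kent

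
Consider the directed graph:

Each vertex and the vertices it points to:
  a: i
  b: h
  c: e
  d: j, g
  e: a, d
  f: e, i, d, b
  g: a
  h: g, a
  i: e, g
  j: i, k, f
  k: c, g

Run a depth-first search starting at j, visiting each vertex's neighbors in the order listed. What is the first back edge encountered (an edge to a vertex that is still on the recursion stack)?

a->i

DFS from j (visiting each vertex's neighbors in the order listed); mark gray on enter, black on exit:
j gray
  i gray
    e gray
      a gray
        a→i: i is gray → back edge
First back edge: a → i.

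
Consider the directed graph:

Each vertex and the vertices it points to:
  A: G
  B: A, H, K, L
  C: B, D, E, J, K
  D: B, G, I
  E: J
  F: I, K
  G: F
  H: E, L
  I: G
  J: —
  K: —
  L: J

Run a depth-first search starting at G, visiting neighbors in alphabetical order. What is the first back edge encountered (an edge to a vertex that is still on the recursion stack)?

DFS from G (visiting neighbors in alphabetical order); mark gray on enter, black on exit:
G gray
  F gray
    I gray
      I→G: G is gray → back edge
First back edge: I → G.

I->G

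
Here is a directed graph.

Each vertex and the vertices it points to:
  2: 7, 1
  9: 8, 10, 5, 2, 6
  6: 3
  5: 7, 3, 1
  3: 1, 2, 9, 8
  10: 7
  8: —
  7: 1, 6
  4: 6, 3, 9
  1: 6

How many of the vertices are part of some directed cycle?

8

A vertex is on a directed cycle iff it belongs to a strongly connected component of size ≥ 2 (or has a self-loop).
The vertices on cycles are {1, 2, 3, 5, 6, 7, 9, 10} — 8 in total.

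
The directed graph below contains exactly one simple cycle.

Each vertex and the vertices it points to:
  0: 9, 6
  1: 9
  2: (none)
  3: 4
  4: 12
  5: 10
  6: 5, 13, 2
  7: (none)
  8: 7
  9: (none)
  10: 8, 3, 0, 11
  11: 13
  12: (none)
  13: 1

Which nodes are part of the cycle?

0, 5, 6, 10

DFS with gray/black marking from 6:
6 gray
  5 gray
    10 gray
      8 gray
        7 gray
        7 black
      8 black
      3 gray
        4 gray
          12 gray
          12 black
        4 black
      3 black
      0 gray
        9 gray
        9 black
        0→6: 6 is gray → back edge
Back edge closes the cycle 6 → 5 → 10 → 0 → 6; its vertices are {0, 5, 6, 10}.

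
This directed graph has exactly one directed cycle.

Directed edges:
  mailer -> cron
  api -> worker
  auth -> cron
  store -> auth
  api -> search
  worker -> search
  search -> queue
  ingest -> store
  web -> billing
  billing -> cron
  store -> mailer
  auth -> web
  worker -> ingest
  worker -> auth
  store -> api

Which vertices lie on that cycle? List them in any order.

DFS with gray/black marking from api:
api gray
  worker gray
    ingest gray
      store gray
        auth gray
          cron gray
          cron black
          web gray
            billing gray
              billing→cron: cron black — skip
            billing black
          web black
        auth black
        store→api: api is gray → back edge
Back edge closes the cycle api → worker → ingest → store → api; its vertices are {api, store, ingest, worker}.

api, store, ingest, worker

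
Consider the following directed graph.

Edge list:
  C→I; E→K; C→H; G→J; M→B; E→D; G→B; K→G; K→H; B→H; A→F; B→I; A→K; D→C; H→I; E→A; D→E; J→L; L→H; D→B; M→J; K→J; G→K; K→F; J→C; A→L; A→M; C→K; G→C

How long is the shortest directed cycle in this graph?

For each vertex v, BFS finds the shortest path from v back to v.
The shortest such closed walk is E → D → E, length 2.

2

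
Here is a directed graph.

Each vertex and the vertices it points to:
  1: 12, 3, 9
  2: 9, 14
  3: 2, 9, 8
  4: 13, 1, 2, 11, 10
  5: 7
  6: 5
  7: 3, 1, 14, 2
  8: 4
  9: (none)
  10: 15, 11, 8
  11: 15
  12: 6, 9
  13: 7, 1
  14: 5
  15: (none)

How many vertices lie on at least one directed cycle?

12

A vertex is on a directed cycle iff it belongs to a strongly connected component of size ≥ 2 (or has a self-loop).
The vertices on cycles are {1, 2, 3, 4, 5, 6, 7, 8, 10, 12, 13, 14} — 12 in total.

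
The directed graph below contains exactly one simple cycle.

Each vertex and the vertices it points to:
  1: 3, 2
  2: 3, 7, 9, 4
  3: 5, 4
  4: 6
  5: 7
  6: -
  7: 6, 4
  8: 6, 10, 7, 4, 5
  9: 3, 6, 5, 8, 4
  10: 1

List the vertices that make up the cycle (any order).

1, 2, 8, 9, 10

DFS with gray/black marking from 10:
10 gray
  1 gray
    3 gray
      5 gray
        7 gray
          6 gray
          6 black
          4 gray
            4→6: 6 black — skip
          4 black
        7 black
      5 black
      3→4: 4 black — skip
    3 black
    2 gray
      2→3: 3 black — skip
      2→7: 7 black — skip
      9 gray
        9→3: 3 black — skip
        9→6: 6 black — skip
        9→5: 5 black — skip
        8 gray
          8→6: 6 black — skip
          8→10: 10 is gray → back edge
Back edge closes the cycle 10 → 1 → 2 → 9 → 8 → 10; its vertices are {1, 2, 8, 9, 10}.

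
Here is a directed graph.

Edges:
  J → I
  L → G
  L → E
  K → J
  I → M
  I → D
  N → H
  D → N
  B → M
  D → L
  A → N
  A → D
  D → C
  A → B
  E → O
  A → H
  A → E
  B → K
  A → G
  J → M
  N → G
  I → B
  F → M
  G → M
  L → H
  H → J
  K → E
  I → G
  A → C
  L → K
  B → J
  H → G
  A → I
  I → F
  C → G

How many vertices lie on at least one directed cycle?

A vertex is on a directed cycle iff it belongs to a strongly connected component of size ≥ 2 (or has a self-loop).
The vertices on cycles are {B, D, H, I, J, K, L, N} — 8 in total.

8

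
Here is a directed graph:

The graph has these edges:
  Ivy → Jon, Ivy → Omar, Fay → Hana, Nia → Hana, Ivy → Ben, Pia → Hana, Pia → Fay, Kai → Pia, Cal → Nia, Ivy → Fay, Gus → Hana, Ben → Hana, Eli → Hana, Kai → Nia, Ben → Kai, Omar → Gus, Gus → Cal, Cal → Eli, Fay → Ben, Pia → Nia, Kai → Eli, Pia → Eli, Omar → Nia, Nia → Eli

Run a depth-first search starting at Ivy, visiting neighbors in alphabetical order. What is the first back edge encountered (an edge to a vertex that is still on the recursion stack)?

DFS from Ivy (visiting neighbors in alphabetical order); mark gray on enter, black on exit:
Ivy gray
  Ben gray
    Hana gray
    Hana black
    Kai gray
      Eli gray
        Eli→Hana: Hana black — skip
      Eli black
      Nia gray
        Nia→Eli: Eli black — skip
        Nia→Hana: Hana black — skip
      Nia black
      Pia gray
        Pia→Eli: Eli black — skip
        Fay gray
          Fay→Ben: Ben is gray → back edge
First back edge: Fay → Ben.

Fay->Ben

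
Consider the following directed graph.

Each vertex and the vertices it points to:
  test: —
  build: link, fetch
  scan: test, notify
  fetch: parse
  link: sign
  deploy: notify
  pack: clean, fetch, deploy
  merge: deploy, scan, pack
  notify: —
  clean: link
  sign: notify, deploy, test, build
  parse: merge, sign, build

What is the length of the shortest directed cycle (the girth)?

3

For each vertex v, BFS finds the shortest path from v back to v.
The shortest such closed walk is fetch → parse → build → fetch, length 3.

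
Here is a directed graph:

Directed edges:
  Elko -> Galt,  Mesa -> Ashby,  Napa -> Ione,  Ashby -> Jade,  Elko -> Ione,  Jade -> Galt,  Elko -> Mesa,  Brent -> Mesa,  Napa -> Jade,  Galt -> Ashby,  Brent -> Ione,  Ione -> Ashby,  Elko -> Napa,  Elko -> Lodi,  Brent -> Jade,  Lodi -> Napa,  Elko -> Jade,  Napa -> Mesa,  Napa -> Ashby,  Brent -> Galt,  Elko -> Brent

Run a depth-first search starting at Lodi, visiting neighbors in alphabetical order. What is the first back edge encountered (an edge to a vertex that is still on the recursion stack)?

DFS from Lodi (visiting neighbors in alphabetical order); mark gray on enter, black on exit:
Lodi gray
  Napa gray
    Ashby gray
      Jade gray
        Galt gray
          Galt→Ashby: Ashby is gray → back edge
First back edge: Galt → Ashby.

Galt->Ashby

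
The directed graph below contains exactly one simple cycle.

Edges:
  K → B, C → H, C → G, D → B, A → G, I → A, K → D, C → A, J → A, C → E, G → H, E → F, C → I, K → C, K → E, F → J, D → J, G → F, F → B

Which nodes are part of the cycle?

DFS with gray/black marking from G:
G gray
  H gray
  H black
  F gray
    B gray
    B black
    J gray
      A gray
        A→G: G is gray → back edge
Back edge closes the cycle G → F → J → A → G; its vertices are {A, F, G, J}.

A, F, G, J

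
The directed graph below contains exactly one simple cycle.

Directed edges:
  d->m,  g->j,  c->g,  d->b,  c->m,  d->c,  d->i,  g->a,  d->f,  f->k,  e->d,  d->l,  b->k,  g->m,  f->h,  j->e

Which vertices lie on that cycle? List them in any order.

DFS with gray/black marking from d:
d gray
  c gray
    g gray
      m gray
      m black
      j gray
        e gray
          e→d: d is gray → back edge
Back edge closes the cycle d → c → g → j → e → d; its vertices are {c, d, e, g, j}.

c, d, e, g, j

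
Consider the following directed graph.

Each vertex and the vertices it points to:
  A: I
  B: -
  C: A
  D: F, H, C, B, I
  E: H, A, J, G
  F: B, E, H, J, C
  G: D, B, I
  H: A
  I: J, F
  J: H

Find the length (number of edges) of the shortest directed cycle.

4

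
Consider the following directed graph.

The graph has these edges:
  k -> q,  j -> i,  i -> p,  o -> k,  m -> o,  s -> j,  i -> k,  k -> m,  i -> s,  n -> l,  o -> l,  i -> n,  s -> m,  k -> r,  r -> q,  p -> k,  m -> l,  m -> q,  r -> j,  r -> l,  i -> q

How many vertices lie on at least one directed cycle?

A vertex is on a directed cycle iff it belongs to a strongly connected component of size ≥ 2 (or has a self-loop).
The vertices on cycles are {i, j, k, m, o, p, r, s} — 8 in total.

8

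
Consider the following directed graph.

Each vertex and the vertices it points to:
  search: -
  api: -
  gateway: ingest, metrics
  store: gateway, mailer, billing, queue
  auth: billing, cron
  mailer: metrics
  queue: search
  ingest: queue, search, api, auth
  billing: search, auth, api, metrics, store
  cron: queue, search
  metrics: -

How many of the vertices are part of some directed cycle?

A vertex is on a directed cycle iff it belongs to a strongly connected component of size ≥ 2 (or has a self-loop).
The vertices on cycles are {auth, store, ingest, billing, gateway} — 5 in total.

5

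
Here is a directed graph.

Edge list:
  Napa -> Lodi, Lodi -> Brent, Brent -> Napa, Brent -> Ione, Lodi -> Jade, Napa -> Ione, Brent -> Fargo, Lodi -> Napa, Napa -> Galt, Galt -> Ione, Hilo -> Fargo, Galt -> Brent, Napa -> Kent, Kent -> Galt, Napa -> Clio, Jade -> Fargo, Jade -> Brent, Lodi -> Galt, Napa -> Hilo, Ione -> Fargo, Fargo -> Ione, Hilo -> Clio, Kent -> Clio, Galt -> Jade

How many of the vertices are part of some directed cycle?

8

A vertex is on a directed cycle iff it belongs to a strongly connected component of size ≥ 2 (or has a self-loop).
The vertices on cycles are {Galt, Ione, Jade, Kent, Lodi, Napa, Brent, Fargo} — 8 in total.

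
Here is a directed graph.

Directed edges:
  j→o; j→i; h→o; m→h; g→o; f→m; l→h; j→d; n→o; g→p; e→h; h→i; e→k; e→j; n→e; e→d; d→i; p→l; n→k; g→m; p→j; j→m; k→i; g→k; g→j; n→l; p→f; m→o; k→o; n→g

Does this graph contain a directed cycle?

No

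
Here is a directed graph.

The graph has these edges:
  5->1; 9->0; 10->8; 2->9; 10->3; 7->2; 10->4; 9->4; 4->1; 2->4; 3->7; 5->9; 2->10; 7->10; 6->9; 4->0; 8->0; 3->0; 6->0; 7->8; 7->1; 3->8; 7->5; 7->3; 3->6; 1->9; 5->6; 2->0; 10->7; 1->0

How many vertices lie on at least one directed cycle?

7

A vertex is on a directed cycle iff it belongs to a strongly connected component of size ≥ 2 (or has a self-loop).
The vertices on cycles are {1, 2, 3, 4, 7, 9, 10} — 7 in total.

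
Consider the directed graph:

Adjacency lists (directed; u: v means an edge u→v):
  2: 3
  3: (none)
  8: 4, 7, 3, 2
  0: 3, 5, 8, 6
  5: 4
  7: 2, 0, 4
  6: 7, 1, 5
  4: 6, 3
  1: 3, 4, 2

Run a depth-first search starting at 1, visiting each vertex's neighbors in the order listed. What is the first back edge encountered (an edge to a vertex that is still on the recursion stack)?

5→4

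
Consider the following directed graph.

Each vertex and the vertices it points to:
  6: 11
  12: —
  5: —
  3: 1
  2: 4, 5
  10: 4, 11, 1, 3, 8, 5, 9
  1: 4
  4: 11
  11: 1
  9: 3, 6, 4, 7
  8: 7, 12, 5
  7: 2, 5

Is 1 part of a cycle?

Yes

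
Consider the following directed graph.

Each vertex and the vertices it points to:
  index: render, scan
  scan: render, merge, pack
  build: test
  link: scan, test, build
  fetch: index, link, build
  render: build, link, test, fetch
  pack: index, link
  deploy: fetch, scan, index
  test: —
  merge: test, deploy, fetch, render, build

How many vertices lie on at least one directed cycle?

A vertex is on a directed cycle iff it belongs to a strongly connected component of size ≥ 2 (or has a self-loop).
The vertices on cycles are {link, pack, scan, fetch, index, merge, deploy, render} — 8 in total.

8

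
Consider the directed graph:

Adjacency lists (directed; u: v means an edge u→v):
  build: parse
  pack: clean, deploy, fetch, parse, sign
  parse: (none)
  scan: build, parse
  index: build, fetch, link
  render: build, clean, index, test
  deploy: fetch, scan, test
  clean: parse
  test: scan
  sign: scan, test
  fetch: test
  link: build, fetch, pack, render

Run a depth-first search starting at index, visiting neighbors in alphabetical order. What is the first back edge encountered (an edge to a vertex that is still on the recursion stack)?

render→index

DFS from index (visiting neighbors in alphabetical order); mark gray on enter, black on exit:
index gray
  build gray
    parse gray
    parse black
  build black
  fetch gray
    test gray
      scan gray
        scan→build: build black — skip
        scan→parse: parse black — skip
      scan black
    test black
  fetch black
  link gray
    link→build: build black — skip
    link→fetch: fetch black — skip
    pack gray
      clean gray
        clean→parse: parse black — skip
      clean black
      deploy gray
        deploy→fetch: fetch black — skip
        deploy→scan: scan black — skip
        deploy→test: test black — skip
      deploy black
      pack→fetch: fetch black — skip
      pack→parse: parse black — skip
      sign gray
        sign→scan: scan black — skip
        sign→test: test black — skip
      sign black
    pack black
    render gray
      render→build: build black — skip
      render→clean: clean black — skip
      render→index: index is gray → back edge
First back edge: render → index.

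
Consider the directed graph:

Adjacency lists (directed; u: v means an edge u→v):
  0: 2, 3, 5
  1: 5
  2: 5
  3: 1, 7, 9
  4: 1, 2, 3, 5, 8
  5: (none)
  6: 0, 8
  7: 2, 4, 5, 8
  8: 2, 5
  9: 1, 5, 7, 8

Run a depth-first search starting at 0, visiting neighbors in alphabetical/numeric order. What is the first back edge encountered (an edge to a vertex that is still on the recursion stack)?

4->3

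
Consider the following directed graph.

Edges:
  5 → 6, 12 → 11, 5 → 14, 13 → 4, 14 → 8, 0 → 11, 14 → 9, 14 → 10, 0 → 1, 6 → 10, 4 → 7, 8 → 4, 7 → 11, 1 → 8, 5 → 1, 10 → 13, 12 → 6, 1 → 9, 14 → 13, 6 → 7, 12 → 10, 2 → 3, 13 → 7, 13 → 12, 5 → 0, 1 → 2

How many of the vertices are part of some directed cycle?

A vertex is on a directed cycle iff it belongs to a strongly connected component of size ≥ 2 (or has a self-loop).
The vertices on cycles are {6, 10, 12, 13} — 4 in total.

4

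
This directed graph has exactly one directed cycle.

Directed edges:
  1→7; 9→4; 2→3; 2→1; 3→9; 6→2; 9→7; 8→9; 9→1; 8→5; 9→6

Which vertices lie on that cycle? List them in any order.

DFS with gray/black marking from 9:
9 gray
  6 gray
    2 gray
      3 gray
        3→9: 9 is gray → back edge
Back edge closes the cycle 9 → 6 → 2 → 3 → 9; its vertices are {2, 3, 6, 9}.

2, 3, 6, 9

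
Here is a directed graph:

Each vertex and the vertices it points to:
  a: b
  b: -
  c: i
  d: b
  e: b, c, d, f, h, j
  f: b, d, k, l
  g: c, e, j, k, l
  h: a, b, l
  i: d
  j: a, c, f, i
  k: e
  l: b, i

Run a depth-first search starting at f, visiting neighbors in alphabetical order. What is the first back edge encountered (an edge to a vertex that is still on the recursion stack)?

e->f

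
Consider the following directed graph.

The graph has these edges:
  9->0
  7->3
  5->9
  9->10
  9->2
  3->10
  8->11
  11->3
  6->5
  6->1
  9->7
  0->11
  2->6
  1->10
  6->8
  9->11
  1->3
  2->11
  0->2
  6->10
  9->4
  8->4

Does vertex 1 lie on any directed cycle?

No

1 lies on a cycle iff there is a path from 1 back to itself.
Exploring from 1, it never reaches itself; equivalently, its strongly connected component is a singleton.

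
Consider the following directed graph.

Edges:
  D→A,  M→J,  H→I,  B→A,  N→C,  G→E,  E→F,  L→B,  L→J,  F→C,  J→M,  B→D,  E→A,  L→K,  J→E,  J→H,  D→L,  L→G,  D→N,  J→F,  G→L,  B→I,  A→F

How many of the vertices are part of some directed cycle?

6

A vertex is on a directed cycle iff it belongs to a strongly connected component of size ≥ 2 (or has a self-loop).
The vertices on cycles are {B, D, G, J, L, M} — 6 in total.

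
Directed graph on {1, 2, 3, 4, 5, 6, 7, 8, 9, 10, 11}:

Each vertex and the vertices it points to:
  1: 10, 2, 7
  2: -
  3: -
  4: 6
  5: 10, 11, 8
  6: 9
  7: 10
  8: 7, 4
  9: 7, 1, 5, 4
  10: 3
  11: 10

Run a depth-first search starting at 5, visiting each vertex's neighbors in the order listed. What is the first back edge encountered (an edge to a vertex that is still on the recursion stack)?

9→5

DFS from 5 (visiting each vertex's neighbors in the order listed); mark gray on enter, black on exit:
5 gray
  10 gray
    3 gray
    3 black
  10 black
  11 gray
    11→10: 10 black — skip
  11 black
  8 gray
    7 gray
      7→10: 10 black — skip
    7 black
    4 gray
      6 gray
        9 gray
          9→7: 7 black — skip
          1 gray
            1→10: 10 black — skip
            2 gray
            2 black
            1→7: 7 black — skip
          1 black
          9→5: 5 is gray → back edge
First back edge: 9 → 5.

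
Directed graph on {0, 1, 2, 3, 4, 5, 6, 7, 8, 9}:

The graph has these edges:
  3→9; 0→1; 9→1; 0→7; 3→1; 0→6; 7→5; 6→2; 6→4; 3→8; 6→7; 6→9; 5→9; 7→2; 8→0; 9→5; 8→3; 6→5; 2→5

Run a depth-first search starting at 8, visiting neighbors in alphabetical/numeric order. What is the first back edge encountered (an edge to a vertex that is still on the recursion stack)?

9->5

DFS from 8 (visiting neighbors in alphabetical/numeric order); mark gray on enter, black on exit:
8 gray
  0 gray
    1 gray
    1 black
    6 gray
      2 gray
        5 gray
          9 gray
            9→1: 1 black — skip
            9→5: 5 is gray → back edge
First back edge: 9 → 5.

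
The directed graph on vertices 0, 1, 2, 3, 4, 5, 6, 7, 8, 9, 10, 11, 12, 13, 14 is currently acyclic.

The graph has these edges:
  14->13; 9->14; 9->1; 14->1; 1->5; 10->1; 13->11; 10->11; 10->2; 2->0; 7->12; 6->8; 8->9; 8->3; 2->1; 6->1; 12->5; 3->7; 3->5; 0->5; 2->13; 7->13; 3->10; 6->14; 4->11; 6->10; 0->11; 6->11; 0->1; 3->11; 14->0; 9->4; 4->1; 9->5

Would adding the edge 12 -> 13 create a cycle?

Adding 12→13 creates a cycle iff 13 can already reach 12.
Explore from 13: no path reaches 12. The graph stays acyclic.

No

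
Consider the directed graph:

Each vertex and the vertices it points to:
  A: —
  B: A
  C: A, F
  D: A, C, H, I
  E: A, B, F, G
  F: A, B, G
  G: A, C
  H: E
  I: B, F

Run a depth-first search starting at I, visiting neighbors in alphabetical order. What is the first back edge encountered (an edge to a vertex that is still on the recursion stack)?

C->F

DFS from I (visiting neighbors in alphabetical order); mark gray on enter, black on exit:
I gray
  B gray
    A gray
    A black
  B black
  F gray
    F→A: A black — skip
    F→B: B black — skip
    G gray
      G→A: A black — skip
      C gray
        C→A: A black — skip
        C→F: F is gray → back edge
First back edge: C → F.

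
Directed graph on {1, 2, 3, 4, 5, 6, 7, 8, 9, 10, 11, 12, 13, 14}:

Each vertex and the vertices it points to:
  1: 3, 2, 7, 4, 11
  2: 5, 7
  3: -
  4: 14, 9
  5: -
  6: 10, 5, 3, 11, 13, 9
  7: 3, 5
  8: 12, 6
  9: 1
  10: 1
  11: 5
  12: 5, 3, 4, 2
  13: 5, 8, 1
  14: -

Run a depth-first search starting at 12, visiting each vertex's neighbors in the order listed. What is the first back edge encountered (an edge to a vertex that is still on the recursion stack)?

1->4

DFS from 12 (visiting each vertex's neighbors in the order listed); mark gray on enter, black on exit:
12 gray
  5 gray
  5 black
  3 gray
  3 black
  4 gray
    14 gray
    14 black
    9 gray
      1 gray
        1→3: 3 black — skip
        2 gray
          2→5: 5 black — skip
          7 gray
            7→3: 3 black — skip
            7→5: 5 black — skip
          7 black
        2 black
        1→7: 7 black — skip
        1→4: 4 is gray → back edge
First back edge: 1 → 4.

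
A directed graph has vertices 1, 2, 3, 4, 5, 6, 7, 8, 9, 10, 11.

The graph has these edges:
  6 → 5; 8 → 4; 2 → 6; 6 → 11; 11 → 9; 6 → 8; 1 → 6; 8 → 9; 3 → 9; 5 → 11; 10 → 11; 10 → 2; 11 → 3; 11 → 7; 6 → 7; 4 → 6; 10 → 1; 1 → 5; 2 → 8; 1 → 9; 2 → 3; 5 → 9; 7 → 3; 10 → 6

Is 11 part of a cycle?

11 lies on a cycle iff there is a path from 11 back to itself.
Exploring from 11, it never reaches itself; equivalently, its strongly connected component is a singleton.

No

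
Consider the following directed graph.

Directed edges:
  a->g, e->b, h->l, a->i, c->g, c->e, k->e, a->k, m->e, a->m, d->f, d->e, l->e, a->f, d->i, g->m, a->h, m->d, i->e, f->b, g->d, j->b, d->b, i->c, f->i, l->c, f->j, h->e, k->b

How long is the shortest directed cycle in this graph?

For each vertex v, BFS finds the shortest path from v back to v.
The shortest such closed walk is g → d → i → c → g, length 4.

4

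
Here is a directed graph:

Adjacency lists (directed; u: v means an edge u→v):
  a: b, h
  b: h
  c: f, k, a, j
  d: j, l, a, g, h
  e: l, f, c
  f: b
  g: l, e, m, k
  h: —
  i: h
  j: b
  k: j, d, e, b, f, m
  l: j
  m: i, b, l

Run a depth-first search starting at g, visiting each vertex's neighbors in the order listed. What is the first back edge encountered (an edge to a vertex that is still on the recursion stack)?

d→g

DFS from g (visiting each vertex's neighbors in the order listed); mark gray on enter, black on exit:
g gray
  l gray
    j gray
      b gray
        h gray
        h black
      b black
    j black
  l black
  e gray
    e→l: l black — skip
    f gray
      f→b: b black — skip
    f black
    c gray
      c→f: f black — skip
      k gray
        k→j: j black — skip
        d gray
          d→j: j black — skip
          d→l: l black — skip
          a gray
            a→b: b black — skip
            a→h: h black — skip
          a black
          d→g: g is gray → back edge
First back edge: d → g.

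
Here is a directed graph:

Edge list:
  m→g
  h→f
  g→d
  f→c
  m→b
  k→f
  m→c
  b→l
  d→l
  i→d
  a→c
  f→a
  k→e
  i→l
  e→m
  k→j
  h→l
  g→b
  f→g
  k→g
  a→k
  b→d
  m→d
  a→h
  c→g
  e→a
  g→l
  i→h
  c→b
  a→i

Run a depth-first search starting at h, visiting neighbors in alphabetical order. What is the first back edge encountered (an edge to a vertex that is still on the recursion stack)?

a→h

DFS from h (visiting neighbors in alphabetical order); mark gray on enter, black on exit:
h gray
  f gray
    a gray
      c gray
        b gray
          d gray
            l gray
            l black
          d black
          b→l: l black — skip
        b black
        g gray
          g→b: b black — skip
          g→d: d black — skip
          g→l: l black — skip
        g black
      c black
      a→h: h is gray → back edge
First back edge: a → h.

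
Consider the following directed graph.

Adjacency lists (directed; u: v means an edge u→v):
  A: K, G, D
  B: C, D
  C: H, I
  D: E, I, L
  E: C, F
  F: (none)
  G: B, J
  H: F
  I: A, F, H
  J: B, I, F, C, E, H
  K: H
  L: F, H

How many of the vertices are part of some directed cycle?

8

A vertex is on a directed cycle iff it belongs to a strongly connected component of size ≥ 2 (or has a self-loop).
The vertices on cycles are {A, B, C, D, E, G, I, J} — 8 in total.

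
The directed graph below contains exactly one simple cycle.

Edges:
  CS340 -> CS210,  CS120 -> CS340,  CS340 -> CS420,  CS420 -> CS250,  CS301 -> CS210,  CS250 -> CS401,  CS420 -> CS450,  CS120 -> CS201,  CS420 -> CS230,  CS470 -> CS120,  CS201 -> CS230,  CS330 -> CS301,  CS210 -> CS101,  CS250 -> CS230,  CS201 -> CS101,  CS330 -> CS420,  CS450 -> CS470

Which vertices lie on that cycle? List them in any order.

CS120, CS340, CS420, CS450, CS470

DFS with gray/black marking from CS420:
CS420 gray
  CS450 gray
    CS470 gray
      CS120 gray
        CS340 gray
          CS210 gray
            CS101 gray
            CS101 black
          CS210 black
          CS340→CS420: CS420 is gray → back edge
Back edge closes the cycle CS420 → CS450 → CS470 → CS120 → CS340 → CS420; its vertices are {CS120, CS340, CS420, CS450, CS470}.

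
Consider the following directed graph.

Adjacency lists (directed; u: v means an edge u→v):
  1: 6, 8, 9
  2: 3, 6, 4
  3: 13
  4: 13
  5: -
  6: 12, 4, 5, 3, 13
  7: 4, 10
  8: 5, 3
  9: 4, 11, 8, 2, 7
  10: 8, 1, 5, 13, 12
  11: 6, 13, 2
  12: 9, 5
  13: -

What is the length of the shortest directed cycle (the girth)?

For each vertex v, BFS finds the shortest path from v back to v.
The shortest such closed walk is 9 → 11 → 6 → 12 → 9, length 4.

4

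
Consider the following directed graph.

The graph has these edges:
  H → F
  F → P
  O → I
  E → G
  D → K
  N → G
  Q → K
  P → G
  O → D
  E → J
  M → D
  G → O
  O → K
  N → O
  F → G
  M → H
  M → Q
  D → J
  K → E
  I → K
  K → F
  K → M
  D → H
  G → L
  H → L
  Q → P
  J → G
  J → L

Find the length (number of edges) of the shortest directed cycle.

3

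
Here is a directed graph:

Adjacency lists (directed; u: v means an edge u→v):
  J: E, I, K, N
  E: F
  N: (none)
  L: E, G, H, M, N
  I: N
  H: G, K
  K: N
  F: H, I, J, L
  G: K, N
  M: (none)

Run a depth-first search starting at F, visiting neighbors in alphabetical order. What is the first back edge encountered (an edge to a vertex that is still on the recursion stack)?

E->F

DFS from F (visiting neighbors in alphabetical order); mark gray on enter, black on exit:
F gray
  H gray
    G gray
      K gray
        N gray
        N black
      K black
      G→N: N black — skip
    G black
    H→K: K black — skip
  H black
  I gray
    I→N: N black — skip
  I black
  J gray
    E gray
      E→F: F is gray → back edge
First back edge: E → F.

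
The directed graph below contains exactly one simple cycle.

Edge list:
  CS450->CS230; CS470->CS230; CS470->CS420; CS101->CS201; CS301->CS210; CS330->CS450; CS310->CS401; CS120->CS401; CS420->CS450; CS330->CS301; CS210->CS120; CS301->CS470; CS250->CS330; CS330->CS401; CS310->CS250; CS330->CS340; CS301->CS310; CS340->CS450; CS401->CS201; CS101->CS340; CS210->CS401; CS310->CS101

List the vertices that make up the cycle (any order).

CS250, CS301, CS310, CS330

DFS with gray/black marking from CS250:
CS250 gray
  CS330 gray
    CS301 gray
      CS470 gray
        CS420 gray
          CS450 gray
            CS230 gray
            CS230 black
          CS450 black
        CS420 black
        CS470→CS230: CS230 black — skip
      CS470 black
      CS310 gray
        CS101 gray
          CS340 gray
            CS340→CS450: CS450 black — skip
          CS340 black
          CS201 gray
          CS201 black
        CS101 black
        CS401 gray
          CS401→CS201: CS201 black — skip
        CS401 black
        CS310→CS250: CS250 is gray → back edge
Back edge closes the cycle CS250 → CS330 → CS301 → CS310 → CS250; its vertices are {CS250, CS301, CS310, CS330}.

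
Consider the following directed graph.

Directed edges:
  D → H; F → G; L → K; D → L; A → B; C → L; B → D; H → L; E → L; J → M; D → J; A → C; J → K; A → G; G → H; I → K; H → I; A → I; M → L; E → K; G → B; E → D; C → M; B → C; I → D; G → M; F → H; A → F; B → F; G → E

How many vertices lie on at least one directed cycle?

6

A vertex is on a directed cycle iff it belongs to a strongly connected component of size ≥ 2 (or has a self-loop).
The vertices on cycles are {B, D, F, G, H, I} — 6 in total.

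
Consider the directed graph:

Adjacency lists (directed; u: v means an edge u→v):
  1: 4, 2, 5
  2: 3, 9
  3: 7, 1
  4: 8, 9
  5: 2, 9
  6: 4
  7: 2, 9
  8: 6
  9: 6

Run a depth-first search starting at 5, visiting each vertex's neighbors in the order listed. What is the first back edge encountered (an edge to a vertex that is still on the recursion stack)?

7->2

DFS from 5 (visiting each vertex's neighbors in the order listed); mark gray on enter, black on exit:
5 gray
  2 gray
    3 gray
      7 gray
        7→2: 2 is gray → back edge
First back edge: 7 → 2.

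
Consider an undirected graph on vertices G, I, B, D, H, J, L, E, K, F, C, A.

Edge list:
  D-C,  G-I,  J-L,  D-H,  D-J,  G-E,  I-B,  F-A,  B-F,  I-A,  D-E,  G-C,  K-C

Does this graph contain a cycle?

Yes

DFS, tracking each vertex's parent; an edge to a visited non-parent vertex closes a cycle.
Start from K:
visit K (parent –)
  visit C (parent K)
    visit G (parent C)
      visit E (parent G)
        visit D (parent E)
          D–C: C visited and ≠ parent → cycle
Cycle: C – G – E – D – C.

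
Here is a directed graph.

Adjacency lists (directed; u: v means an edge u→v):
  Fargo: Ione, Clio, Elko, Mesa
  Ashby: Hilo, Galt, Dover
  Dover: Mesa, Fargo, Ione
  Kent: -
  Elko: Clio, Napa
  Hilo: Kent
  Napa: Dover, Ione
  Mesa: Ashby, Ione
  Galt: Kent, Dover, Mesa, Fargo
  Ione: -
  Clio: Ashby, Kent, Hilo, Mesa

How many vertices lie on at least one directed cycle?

A vertex is on a directed cycle iff it belongs to a strongly connected component of size ≥ 2 (or has a self-loop).
The vertices on cycles are {Clio, Elko, Galt, Mesa, Napa, Ashby, Dover, Fargo} — 8 in total.

8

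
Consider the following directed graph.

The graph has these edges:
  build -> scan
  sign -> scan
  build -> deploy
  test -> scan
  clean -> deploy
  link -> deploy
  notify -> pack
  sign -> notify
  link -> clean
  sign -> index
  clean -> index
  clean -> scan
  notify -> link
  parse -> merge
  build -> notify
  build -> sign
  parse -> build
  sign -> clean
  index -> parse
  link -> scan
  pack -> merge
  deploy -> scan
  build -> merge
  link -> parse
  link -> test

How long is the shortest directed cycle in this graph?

4

For each vertex v, BFS finds the shortest path from v back to v.
The shortest such closed walk is notify → link → parse → build → notify, length 4.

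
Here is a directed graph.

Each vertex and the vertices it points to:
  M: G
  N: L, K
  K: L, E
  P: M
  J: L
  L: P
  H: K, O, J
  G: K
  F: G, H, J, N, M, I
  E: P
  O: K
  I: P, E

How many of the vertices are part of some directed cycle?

6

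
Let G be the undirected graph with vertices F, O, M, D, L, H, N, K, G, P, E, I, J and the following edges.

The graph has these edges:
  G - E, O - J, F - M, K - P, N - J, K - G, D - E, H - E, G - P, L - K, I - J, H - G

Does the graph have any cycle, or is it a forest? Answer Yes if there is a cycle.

Yes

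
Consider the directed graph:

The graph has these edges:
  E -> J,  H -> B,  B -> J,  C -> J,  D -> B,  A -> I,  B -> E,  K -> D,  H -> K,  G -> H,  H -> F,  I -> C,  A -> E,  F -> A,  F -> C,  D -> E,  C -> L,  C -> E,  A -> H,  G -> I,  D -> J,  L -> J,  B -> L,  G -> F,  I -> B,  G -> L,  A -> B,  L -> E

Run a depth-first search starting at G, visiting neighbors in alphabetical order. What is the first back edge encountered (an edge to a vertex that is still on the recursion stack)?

H→F

DFS from G (visiting neighbors in alphabetical order); mark gray on enter, black on exit:
G gray
  F gray
    A gray
      B gray
        E gray
          J gray
          J black
        E black
        B→J: J black — skip
        L gray
          L→E: E black — skip
          L→J: J black — skip
        L black
      B black
      A→E: E black — skip
      H gray
        H→B: B black — skip
        H→F: F is gray → back edge
First back edge: H → F.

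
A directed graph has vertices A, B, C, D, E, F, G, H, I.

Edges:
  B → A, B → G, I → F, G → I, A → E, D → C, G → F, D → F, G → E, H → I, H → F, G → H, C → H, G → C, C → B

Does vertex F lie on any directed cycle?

F lies on a cycle iff there is a path from F back to itself.
Exploring from F, it never reaches itself; equivalently, its strongly connected component is a singleton.

No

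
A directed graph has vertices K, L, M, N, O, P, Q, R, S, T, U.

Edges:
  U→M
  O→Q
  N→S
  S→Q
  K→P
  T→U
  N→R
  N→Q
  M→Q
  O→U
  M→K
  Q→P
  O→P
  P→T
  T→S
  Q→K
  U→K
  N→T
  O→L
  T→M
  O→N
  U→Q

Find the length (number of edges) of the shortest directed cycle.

4

For each vertex v, BFS finds the shortest path from v back to v.
The shortest such closed walk is T → U → K → P → T, length 4.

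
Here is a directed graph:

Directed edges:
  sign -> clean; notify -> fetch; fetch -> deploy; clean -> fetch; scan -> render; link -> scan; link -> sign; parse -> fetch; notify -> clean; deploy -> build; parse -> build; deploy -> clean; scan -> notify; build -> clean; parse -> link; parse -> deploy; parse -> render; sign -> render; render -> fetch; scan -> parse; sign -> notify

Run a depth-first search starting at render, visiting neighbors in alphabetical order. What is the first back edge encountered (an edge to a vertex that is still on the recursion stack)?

DFS from render (visiting neighbors in alphabetical order); mark gray on enter, black on exit:
render gray
  fetch gray
    deploy gray
      build gray
        clean gray
          clean→fetch: fetch is gray → back edge
First back edge: clean → fetch.

clean→fetch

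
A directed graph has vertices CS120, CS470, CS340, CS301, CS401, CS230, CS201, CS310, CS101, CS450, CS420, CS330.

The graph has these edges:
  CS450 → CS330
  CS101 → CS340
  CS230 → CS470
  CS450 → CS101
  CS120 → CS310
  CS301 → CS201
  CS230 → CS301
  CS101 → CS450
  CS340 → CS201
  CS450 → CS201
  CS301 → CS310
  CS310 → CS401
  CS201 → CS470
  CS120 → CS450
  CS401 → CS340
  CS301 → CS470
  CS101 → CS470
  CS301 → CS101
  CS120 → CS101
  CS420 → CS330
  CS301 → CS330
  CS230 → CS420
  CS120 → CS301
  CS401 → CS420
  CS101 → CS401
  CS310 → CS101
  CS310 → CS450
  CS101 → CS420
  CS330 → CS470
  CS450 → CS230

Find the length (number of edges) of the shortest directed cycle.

2

For each vertex v, BFS finds the shortest path from v back to v.
The shortest such closed walk is CS101 → CS450 → CS101, length 2.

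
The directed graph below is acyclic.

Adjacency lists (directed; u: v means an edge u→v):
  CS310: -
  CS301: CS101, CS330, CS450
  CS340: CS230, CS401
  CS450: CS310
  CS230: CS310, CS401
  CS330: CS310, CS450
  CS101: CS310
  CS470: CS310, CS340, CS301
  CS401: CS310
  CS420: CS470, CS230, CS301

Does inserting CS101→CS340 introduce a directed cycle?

Adding CS101→CS340 creates a cycle iff CS340 can already reach CS101.
Explore from CS340: no path reaches CS101. The graph stays acyclic.

No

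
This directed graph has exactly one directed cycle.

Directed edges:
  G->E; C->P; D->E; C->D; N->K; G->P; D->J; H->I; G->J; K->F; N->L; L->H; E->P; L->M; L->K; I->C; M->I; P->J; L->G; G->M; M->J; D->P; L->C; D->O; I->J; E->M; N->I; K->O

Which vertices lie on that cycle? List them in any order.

C, D, E, I, M

DFS with gray/black marking from C:
C gray
  D gray
    E gray
      P gray
        J gray
        J black
      P black
      M gray
        I gray
          I→J: J black — skip
          I→C: C is gray → back edge
Back edge closes the cycle C → D → E → M → I → C; its vertices are {C, D, E, I, M}.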